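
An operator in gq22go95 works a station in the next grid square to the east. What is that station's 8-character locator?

GQ22ho05

Longitude extended square 9; +1 → 10, wraps to 0, carry into subsquare.
Longitude subsquare g = 6; +1 → 7 = h.
The latitude characters are unchanged.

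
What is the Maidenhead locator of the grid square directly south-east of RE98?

AE07

Longitude square 9; +1 → 10, wraps to 0, carry into field.
Longitude field R = 17; +1 → 18, wraps to 0 = A, wrapping around the antimeridian.
Latitude square 8; −1 → 7.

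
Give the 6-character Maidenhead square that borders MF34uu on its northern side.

Latitude subsquare u = 20; +1 → 21 = v.
The longitude characters are unchanged.

MF34uv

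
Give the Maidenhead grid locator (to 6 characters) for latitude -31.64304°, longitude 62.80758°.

MF18ji

Offset from 180°W / 90°S: lon 242.8076°, lat 58.3570°.
Field (20°×10°, letters A–R): lon ⌊242.8076/20⌋ = 12 → M; lat ⌊58.3570/10⌋ = 5 → F.
Square (2°×1°, digits 0–9): lon ⌊2.8076/2⌋ = 1; lat ⌊8.3570/1⌋ = 8.
Subsquare (5′×2.5′, letters a–x): lon ⌊0.8076/0.0833333⌋ = 9 → j; lat ⌊0.3570/0.0416667⌋ = 8 → i.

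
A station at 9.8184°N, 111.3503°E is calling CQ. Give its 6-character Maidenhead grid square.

Shift to the Maidenhead origin (180°W, 90°S): lon 291.3503, lat 99.8184.
Field: 291.3503/20 → 14 → O, 99.8184/10 → 9 → J; chars OJ.
Square: 11.3503/2 → 5, 9.8184/1 → 9; chars 59.
Subsquare: 1.3503/0.0833333 → 16 → q, 0.8184/0.0416667 → 19 → t; chars qt.

OJ59qt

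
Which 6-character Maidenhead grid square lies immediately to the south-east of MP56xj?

Longitude subsquare x = 23; +1 → 24, wraps to 0 = a, carry into square.
Longitude square 5; +1 → 6.
Latitude subsquare j = 9; −1 → 8 = i.

MP66ai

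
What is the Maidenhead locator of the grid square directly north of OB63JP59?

OB63jq50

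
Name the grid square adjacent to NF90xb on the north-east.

Longitude subsquare x = 23; +1 → 24, wraps to 0 = a, carry into square.
Longitude square 9; +1 → 10, wraps to 0, carry into field.
Longitude field N = 13; +1 → 14 = O.
Latitude subsquare b = 1; +1 → 2 = c.

OF00ac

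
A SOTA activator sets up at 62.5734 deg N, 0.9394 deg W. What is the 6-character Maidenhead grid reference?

IP92mn

Offset from 180°W / 90°S: lon 179.0606°, lat 152.5734°.
Field: 179.0606/20 → 8 → I, 152.5734/10 → 15 → P; chars IP.
Square: 19.0606/2 → 9, 2.5734/1 → 2; chars 92.
Subsquare: 1.0606/0.0833333 → 12 → m, 0.5734/0.0416667 → 13 → n; chars mn.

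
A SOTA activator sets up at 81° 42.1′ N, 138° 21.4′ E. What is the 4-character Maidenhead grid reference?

Shift to the Maidenhead origin (180°W, 90°S): lon 318.36, lat 171.70.
Field: lon ⌊318.36/20⌋ = 15 → P; lat ⌊171.70/10⌋ = 17 → R.
Square: lon ⌊18.36/2⌋ = 9; lat ⌊1.70/1⌋ = 1.

PR91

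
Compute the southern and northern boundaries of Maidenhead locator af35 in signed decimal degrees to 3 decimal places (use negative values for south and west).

-35.000, -34.000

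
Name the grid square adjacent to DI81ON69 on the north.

Latitude extended square 9; +1 → 10, wraps to 0, carry into subsquare.
Latitude subsquare n = 13; +1 → 14 = o.
The longitude characters are unchanged.

DI81oo60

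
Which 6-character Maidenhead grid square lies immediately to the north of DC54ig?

Latitude subsquare g = 6; +1 → 7 = h.
The longitude characters are unchanged.

DC54ih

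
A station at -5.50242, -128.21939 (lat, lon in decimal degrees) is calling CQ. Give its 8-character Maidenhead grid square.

Offset from 180°W / 90°S: lon 51.78061°, lat 84.49758°.
Field: lon ⌊51.78061/20⌋ = 2 → C; lat ⌊84.49758/10⌋ = 8 → I.
Square: lon ⌊11.78061/2⌋ = 5; lat ⌊4.49758/1⌋ = 4.
Subsquare: lon ⌊1.78061/0.0833333⌋ = 21 → v; lat ⌊0.49758/0.0416667⌋ = 11 → l.
Extended square: lon ⌊0.03061/0.00833333⌋ = 3; lat ⌊0.03925/0.00416667⌋ = 9.

CI54vl39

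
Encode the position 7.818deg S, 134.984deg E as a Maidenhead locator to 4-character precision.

PI72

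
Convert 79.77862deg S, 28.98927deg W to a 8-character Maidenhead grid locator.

Add 180° to longitude and 90° to latitude: 151.01073, 10.22138.
Field: 151.01073/20 → 7 → H, 10.22138/10 → 1 → B; chars HB.
Square: 11.01073/2 → 5, 0.22138/1 → 0; chars 50.
Subsquare: 1.01073/0.0833333 → 12 → m, 0.22138/0.0416667 → 5 → f; chars mf.
Extended square: 0.01073/0.00833333 → 1, 0.01305/0.00416667 → 3; chars 13.

HB50mf13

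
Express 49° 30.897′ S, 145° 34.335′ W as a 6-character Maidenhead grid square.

Add 180° to longitude and 90° to latitude: 34.4278, 40.4851.
Field: 34.4278/20 → 1 → B, 40.4851/10 → 4 → E; chars BE.
Square: 14.4278/2 → 7, 0.4851/1 → 0; chars 70.
Subsquare: 0.4278/0.0833333 → 5 → f, 0.4851/0.0416667 → 11 → l; chars fl.

BE70fl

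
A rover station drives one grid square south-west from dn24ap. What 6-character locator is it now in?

DN14xo

Longitude subsquare a = 0; −1 → -1, wraps to 23 = x, carry into square.
Longitude square 2; −1 → 1.
Latitude subsquare p = 15; −1 → 14 = o.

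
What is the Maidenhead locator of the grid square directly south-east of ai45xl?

Longitude subsquare x = 23; +1 → 24, wraps to 0 = a, carry into square.
Longitude square 4; +1 → 5.
Latitude subsquare l = 11; −1 → 10 = k.

AI55ak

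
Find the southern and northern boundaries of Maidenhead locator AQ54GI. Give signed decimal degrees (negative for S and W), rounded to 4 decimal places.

Field A=0, Q=16: +0·20° lon, +16·10° lat → SW at lon -180°, lat 70°.
Square 5, 4: +5·2° lon, +4·1° lat → SW at lon -170°, lat 74°.
Subsquare g=6, i=8: +6·0.0833333° lon, +8·0.0416667° lat → SW at lon -169.5°, lat 74.3333°.
Cell spans 0.0833333° lon × 0.0416667° lat.
south 74.3333, north 74.3750.

74.3333, 74.3750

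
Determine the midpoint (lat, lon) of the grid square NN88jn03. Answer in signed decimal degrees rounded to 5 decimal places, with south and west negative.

48.55625, 96.75417

Field N=13, N=13: +13·20° lon, +13·10° lat → SW at lon 80°, lat 40°.
Square 8, 8: +8·2° lon, +8·1° lat → SW at lon 96°, lat 48°.
Subsquare j=9, n=13: +9·0.0833333° lon, +13·0.0416667° lat → SW at lon 96.75°, lat 48.5417°.
Extended square 0, 3: +0·0.00833333° lon, +3·0.00416667° lat → SW at lon 96.75°, lat 48.5542°.
Cell spans 0.00833333° lon × 0.00416667° lat. Centre is SW corner plus half of each.
latitude 48.55625, longitude 96.75417.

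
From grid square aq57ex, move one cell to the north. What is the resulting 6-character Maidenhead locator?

AQ58ea

Latitude subsquare x = 23; +1 → 24, wraps to 0 = a, carry into square.
Latitude square 7; +1 → 8.
The longitude characters are unchanged.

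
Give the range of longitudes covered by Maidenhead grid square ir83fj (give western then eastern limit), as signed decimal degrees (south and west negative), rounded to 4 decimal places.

-3.5833, -3.5000

Field I=8, R=17: +8·20° lon, +17·10° lat → SW at lon -20°, lat 80°.
Square 8, 3: +8·2° lon, +3·1° lat → SW at lon -4°, lat 83°.
Subsquare f=5, j=9: +5·0.0833333° lon, +9·0.0416667° lat → SW at lon -3.58333°, lat 83.375°.
Cell spans 0.0833333° lon × 0.0416667° lat.
west -3.5833, east -3.5000.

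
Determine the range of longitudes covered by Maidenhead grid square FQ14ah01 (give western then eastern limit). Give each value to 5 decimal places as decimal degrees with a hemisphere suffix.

78.00000° W, 77.99167° W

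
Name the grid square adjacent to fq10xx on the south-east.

FQ20aw

Longitude subsquare x = 23; +1 → 24, wraps to 0 = a, carry into square.
Longitude square 1; +1 → 2.
Latitude subsquare x = 23; −1 → 22 = w.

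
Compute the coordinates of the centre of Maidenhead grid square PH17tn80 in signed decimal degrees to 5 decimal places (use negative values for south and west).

-12.45625, 123.65417

Field P=15, H=7: +15·20° lon, +7·10° lat → SW at lon 120°, lat -20°.
Square 1, 7: +1·2° lon, +7·1° lat → SW at lon 122°, lat -13°.
Subsquare t=19, n=13: +19·0.0833333° lon, +13·0.0416667° lat → SW at lon 123.583°, lat -12.4583°.
Extended square 8, 0: +8·0.00833333° lon, +0·0.00416667° lat → SW at lon 123.65°, lat -12.4583°.
Cell spans 0.00833333° lon × 0.00416667° lat. Centre is SW corner plus half of each.
latitude -12.45625, longitude 123.65417.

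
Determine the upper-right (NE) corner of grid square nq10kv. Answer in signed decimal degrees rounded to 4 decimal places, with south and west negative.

70.9167, 82.9167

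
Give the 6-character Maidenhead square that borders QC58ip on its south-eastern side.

QC58jo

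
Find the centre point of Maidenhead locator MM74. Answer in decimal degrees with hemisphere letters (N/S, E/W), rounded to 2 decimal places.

34.50° N, 75.00° E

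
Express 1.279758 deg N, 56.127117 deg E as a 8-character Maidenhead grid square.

Add 180° to longitude and 90° to latitude: 236.12712, 91.27976.
Field (20°×10°, letters A–R): 236.12712/20 → 11 → L, 91.27976/10 → 9 → J; chars LJ.
Square (2°×1°, digits 0–9): 16.12712/2 → 8, 1.27976/1 → 1; chars 81.
Subsquare (5′×2.5′, letters a–x): 0.12712/0.0833333 → 1 → b, 0.27976/0.0416667 → 6 → g; chars bg.
Extended square (30″×15″, digits 0–9): 0.04378/0.00833333 → 5, 0.02976/0.00416667 → 7; chars 57.

LJ81bg57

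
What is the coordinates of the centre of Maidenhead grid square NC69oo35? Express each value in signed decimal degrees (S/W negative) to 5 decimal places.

-60.39375, 93.19583

Field N=13, C=2: +13·20° lon, +2·10° lat → SW at lon 80°, lat -70°.
Square 6, 9: +6·2° lon, +9·1° lat → SW at lon 92°, lat -61°.
Subsquare o=14, o=14: +14·0.0833333° lon, +14·0.0416667° lat → SW at lon 93.1667°, lat -60.4167°.
Extended square 3, 5: +3·0.00833333° lon, +5·0.00416667° lat → SW at lon 93.1917°, lat -60.3958°.
Cell spans 0.00833333° lon × 0.00416667° lat. Centre is SW corner plus half of each.
latitude -60.39375, longitude 93.19583.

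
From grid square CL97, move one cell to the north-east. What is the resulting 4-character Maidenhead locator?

Longitude square 9; +1 → 10, wraps to 0, carry into field.
Longitude field C = 2; +1 → 3 = D.
Latitude square 7; +1 → 8.

DL08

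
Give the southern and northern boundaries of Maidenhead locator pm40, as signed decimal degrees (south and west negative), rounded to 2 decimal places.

Field P=15, M=12: +15·20° lon, +12·10° lat → SW at lon 120°, lat 30°.
Square 4, 0: +4·2° lon, +0·1° lat → SW at lon 128°, lat 30°.
Cell spans 2° lon × 1° lat.
south 30.00, north 31.00.

30.00, 31.00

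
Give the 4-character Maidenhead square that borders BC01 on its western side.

AC91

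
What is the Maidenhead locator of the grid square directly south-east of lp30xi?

LP40ah

Longitude subsquare x = 23; +1 → 24, wraps to 0 = a, carry into square.
Longitude square 3; +1 → 4.
Latitude subsquare i = 8; −1 → 7 = h.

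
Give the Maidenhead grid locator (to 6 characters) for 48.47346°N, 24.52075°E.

KN28gl

Shift to the Maidenhead origin (180°W, 90°S): lon 204.5207, lat 138.4735.
Field: lon ⌊204.5207/20⌋ = 10 → K; lat ⌊138.4735/10⌋ = 13 → N.
Square: lon ⌊4.5207/2⌋ = 2; lat ⌊8.4735/1⌋ = 8.
Subsquare: lon ⌊0.5207/0.0833333⌋ = 6 → g; lat ⌊0.4735/0.0416667⌋ = 11 → l.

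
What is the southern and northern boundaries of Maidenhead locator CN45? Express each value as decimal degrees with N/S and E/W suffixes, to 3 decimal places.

45.000° N, 46.000° N

Field C=2, N=13: +2·20° lon, +13·10° lat → SW at lon -140°, lat 40°.
Square 4, 5: +4·2° lon, +5·1° lat → SW at lon -132°, lat 45°.
Cell spans 2° lon × 1° lat.
south 45.000° N, north 46.000° N.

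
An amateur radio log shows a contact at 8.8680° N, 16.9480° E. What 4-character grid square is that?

JJ88

Offset from 180°W / 90°S: lon 196.95°, lat 98.87°.
Field: lon ⌊196.95/20⌋ = 9 → J; lat ⌊98.87/10⌋ = 9 → J.
Square: lon ⌊16.95/2⌋ = 8; lat ⌊8.87/1⌋ = 8.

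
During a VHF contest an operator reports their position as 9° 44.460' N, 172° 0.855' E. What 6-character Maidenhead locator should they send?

RJ69ar

Add 180° to longitude and 90° to latitude: 352.0143, 99.7410.
Field: 352.0143/20 → 17 → R, 99.7410/10 → 9 → J; chars RJ.
Square: 12.0143/2 → 6, 9.7410/1 → 9; chars 69.
Subsquare: 0.0143/0.0833333 → 0 → a, 0.7410/0.0416667 → 17 → r; chars ar.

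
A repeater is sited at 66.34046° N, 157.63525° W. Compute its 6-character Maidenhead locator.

BP16ei

Shift to the Maidenhead origin (180°W, 90°S): lon 22.3647, lat 156.3405.
Field (20°×10°, letters A–R): lon ⌊22.3647/20⌋ = 1 → B; lat ⌊156.3405/10⌋ = 15 → P.
Square (2°×1°, digits 0–9): lon ⌊2.3647/2⌋ = 1; lat ⌊6.3405/1⌋ = 6.
Subsquare (5′×2.5′, letters a–x): lon ⌊0.3647/0.0833333⌋ = 4 → e; lat ⌊0.3405/0.0416667⌋ = 8 → i.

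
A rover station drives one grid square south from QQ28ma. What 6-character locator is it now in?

Latitude subsquare a = 0; −1 → -1, wraps to 23 = x, carry into square.
Latitude square 8; −1 → 7.
The longitude characters are unchanged.

QQ27mx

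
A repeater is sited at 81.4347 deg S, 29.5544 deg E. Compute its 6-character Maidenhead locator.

Shift to the Maidenhead origin (180°W, 90°S): lon 209.5544, lat 8.5653.
Field: 209.5544/20 → 10 → K, 8.5653/10 → 0 → A; chars KA.
Square: 9.5544/2 → 4, 8.5653/1 → 8; chars 48.
Subsquare: 1.5544/0.0833333 → 18 → s, 0.5653/0.0416667 → 13 → n; chars sn.

KA48sn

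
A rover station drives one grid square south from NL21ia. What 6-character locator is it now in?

Latitude subsquare a = 0; −1 → -1, wraps to 23 = x, carry into square.
Latitude square 1; −1 → 0.
The longitude characters are unchanged.

NL20ix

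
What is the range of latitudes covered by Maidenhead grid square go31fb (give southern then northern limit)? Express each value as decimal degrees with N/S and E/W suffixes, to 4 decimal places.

51.0417° N, 51.0833° N

Field G=6, O=14: +6·20° lon, +14·10° lat → SW at lon -60°, lat 50°.
Square 3, 1: +3·2° lon, +1·1° lat → SW at lon -54°, lat 51°.
Subsquare f=5, b=1: +5·0.0833333° lon, +1·0.0416667° lat → SW at lon -53.5833°, lat 51.0417°.
Cell spans 0.0833333° lon × 0.0416667° lat.
south 51.0417° N, north 51.0833° N.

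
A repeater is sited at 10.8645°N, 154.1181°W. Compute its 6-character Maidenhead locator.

Offset from 180°W / 90°S: lon 25.8819°, lat 100.8645°.
Field (20°×10°, letters A–R): 25.8819/20 → 1 → B, 100.8645/10 → 10 → K; chars BK.
Square (2°×1°, digits 0–9): 5.8819/2 → 2, 0.8645/1 → 0; chars 20.
Subsquare (5′×2.5′, letters a–x): 1.8819/0.0833333 → 22 → w, 0.8645/0.0416667 → 20 → u; chars wu.

BK20wu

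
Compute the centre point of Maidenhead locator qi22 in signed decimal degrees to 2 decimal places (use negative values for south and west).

Field Q=16, I=8: +16·20° lon, +8·10° lat → SW at lon 140°, lat -10°.
Square 2, 2: +2·2° lon, +2·1° lat → SW at lon 144°, lat -8°.
Cell spans 2° lon × 1° lat. Centre is SW corner plus half of each.
latitude -7.50, longitude 145.00.

-7.50, 145.00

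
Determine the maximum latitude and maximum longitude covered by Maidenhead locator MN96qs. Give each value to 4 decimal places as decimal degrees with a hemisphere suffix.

46.7917° N, 79.4167° E

Field M=12, N=13: +12·20° lon, +13·10° lat → SW at lon 60°, lat 40°.
Square 9, 6: +9·2° lon, +6·1° lat → SW at lon 78°, lat 46°.
Subsquare q=16, s=18: +16·0.0833333° lon, +18·0.0416667° lat → SW at lon 79.3333°, lat 46.75°.
Cell spans 0.0833333° lon × 0.0416667° lat. NE corner is SW corner plus one full cell.
latitude 46.7917° N, longitude 79.4167° E.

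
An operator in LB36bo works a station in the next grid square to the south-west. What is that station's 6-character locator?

LB36an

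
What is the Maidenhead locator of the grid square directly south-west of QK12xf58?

QK12xf47

Longitude extended square 5; −1 → 4.
Latitude extended square 8; −1 → 7.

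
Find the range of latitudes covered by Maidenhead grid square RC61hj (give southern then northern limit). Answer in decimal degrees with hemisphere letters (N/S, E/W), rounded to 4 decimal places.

68.6250° S, 68.5833° S

Field R=17, C=2: +17·20° lon, +2·10° lat → SW at lon 160°, lat -70°.
Square 6, 1: +6·2° lon, +1·1° lat → SW at lon 172°, lat -69°.
Subsquare h=7, j=9: +7·0.0833333° lon, +9·0.0416667° lat → SW at lon 172.583°, lat -68.625°.
Cell spans 0.0833333° lon × 0.0416667° lat.
south 68.6250° S, north 68.5833° S.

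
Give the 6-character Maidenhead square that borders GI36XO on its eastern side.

GI46ao

Longitude subsquare x = 23; +1 → 24, wraps to 0 = a, carry into square.
Longitude square 3; +1 → 4.
The latitude characters are unchanged.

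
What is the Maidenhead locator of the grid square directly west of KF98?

KF88

Longitude square 9; −1 → 8.
The latitude characters are unchanged.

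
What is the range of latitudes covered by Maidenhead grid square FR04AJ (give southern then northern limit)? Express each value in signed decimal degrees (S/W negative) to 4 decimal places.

84.3750, 84.4167

Field F=5, R=17: +5·20° lon, +17·10° lat → SW at lon -80°, lat 80°.
Square 0, 4: +0·2° lon, +4·1° lat → SW at lon -80°, lat 84°.
Subsquare a=0, j=9: +0·0.0833333° lon, +9·0.0416667° lat → SW at lon -80°, lat 84.375°.
Cell spans 0.0833333° lon × 0.0416667° lat.
south 84.3750, north 84.4167.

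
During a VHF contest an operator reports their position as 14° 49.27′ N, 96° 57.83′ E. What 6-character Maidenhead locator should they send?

NK84lt

Shift to the Maidenhead origin (180°W, 90°S): lon 276.9638, lat 104.8212.
Field: 276.9638/20 → 13 → N, 104.8212/10 → 10 → K; chars NK.
Square: 16.9638/2 → 8, 4.8212/1 → 4; chars 84.
Subsquare: 0.9638/0.0833333 → 11 → l, 0.8212/0.0416667 → 19 → t; chars lt.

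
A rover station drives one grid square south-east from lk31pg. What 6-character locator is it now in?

LK31qf

Longitude subsquare p = 15; +1 → 16 = q.
Latitude subsquare g = 6; −1 → 5 = f.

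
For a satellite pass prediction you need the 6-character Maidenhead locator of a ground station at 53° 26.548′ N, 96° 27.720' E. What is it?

NO83fk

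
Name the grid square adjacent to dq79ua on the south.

DQ78ux

Latitude subsquare a = 0; −1 → -1, wraps to 23 = x, carry into square.
Latitude square 9; −1 → 8.
The longitude characters are unchanged.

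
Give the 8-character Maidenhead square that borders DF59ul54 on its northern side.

Latitude extended square 4; +1 → 5.
The longitude characters are unchanged.

DF59ul55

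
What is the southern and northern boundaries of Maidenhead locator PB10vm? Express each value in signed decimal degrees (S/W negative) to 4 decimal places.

-79.5000, -79.4583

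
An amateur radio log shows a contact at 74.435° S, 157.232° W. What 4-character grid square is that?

Shift to the Maidenhead origin (180°W, 90°S): lon 22.77, lat 15.56.
Field: lon ⌊22.77/20⌋ = 1 → B; lat ⌊15.56/10⌋ = 1 → B.
Square: lon ⌊2.77/2⌋ = 1; lat ⌊5.56/1⌋ = 5.

BB15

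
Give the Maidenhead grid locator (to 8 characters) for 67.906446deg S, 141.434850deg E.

QC02rc22

Add 180° to longitude and 90° to latitude: 321.43485, 22.09355.
Field (20°×10°, letters A–R): 321.43485/20 → 16 → Q, 22.09355/10 → 2 → C; chars QC.
Square (2°×1°, digits 0–9): 1.43485/2 → 0, 2.09355/1 → 2; chars 02.
Subsquare (5′×2.5′, letters a–x): 1.43485/0.0833333 → 17 → r, 0.09355/0.0416667 → 2 → c; chars rc.
Extended square (30″×15″, digits 0–9): 0.01818/0.00833333 → 2, 0.01022/0.00416667 → 2; chars 22.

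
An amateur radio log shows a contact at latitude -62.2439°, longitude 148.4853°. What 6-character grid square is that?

Shift to the Maidenhead origin (180°W, 90°S): lon 328.4853, lat 27.7561.
Field (20°×10°, letters A–R): lon ⌊328.4853/20⌋ = 16 → Q; lat ⌊27.7561/10⌋ = 2 → C.
Square (2°×1°, digits 0–9): lon ⌊8.4853/2⌋ = 4; lat ⌊7.7561/1⌋ = 7.
Subsquare (5′×2.5′, letters a–x): lon ⌊0.4853/0.0833333⌋ = 5 → f; lat ⌊0.7561/0.0416667⌋ = 18 → s.

QC47fs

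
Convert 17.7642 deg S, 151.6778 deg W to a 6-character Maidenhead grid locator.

BH42df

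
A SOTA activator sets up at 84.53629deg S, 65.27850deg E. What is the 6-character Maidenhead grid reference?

MA25pl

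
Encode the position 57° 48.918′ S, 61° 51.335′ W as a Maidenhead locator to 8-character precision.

FD92be74

Offset from 180°W / 90°S: lon 118.14442°, lat 32.18470°.
Field: 118.14442/20 → 5 → F, 32.18470/10 → 3 → D; chars FD.
Square: 18.14442/2 → 9, 2.18470/1 → 2; chars 92.
Subsquare: 0.14442/0.0833333 → 1 → b, 0.18470/0.0416667 → 4 → e; chars be.
Extended square: 0.06108/0.00833333 → 7, 0.01803/0.00416667 → 4; chars 74.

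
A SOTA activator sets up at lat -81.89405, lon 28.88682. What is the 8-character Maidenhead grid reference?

Add 180° to longitude and 90° to latitude: 208.88682, 8.10595.
Field: 208.88682/20 → 10 → K, 8.10595/10 → 0 → A; chars KA.
Square: 8.88682/2 → 4, 8.10595/1 → 8; chars 48.
Subsquare: 0.88682/0.0833333 → 10 → k, 0.10595/0.0416667 → 2 → c; chars kc.
Extended square: 0.05349/0.00833333 → 6, 0.02262/0.00416667 → 5; chars 65.

KA48kc65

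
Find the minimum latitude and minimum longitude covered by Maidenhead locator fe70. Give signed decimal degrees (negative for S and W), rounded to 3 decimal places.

-50.000, -66.000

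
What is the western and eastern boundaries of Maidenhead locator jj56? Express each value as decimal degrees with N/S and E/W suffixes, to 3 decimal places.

10.000° E, 12.000° E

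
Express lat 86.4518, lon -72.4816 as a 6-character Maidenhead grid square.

FR36sk

Offset from 180°W / 90°S: lon 107.5184°, lat 176.4518°.
Field (20°×10°, letters A–R): 107.5184/20 → 5 → F, 176.4518/10 → 17 → R; chars FR.
Square (2°×1°, digits 0–9): 7.5184/2 → 3, 6.4518/1 → 6; chars 36.
Subsquare (5′×2.5′, letters a–x): 1.5184/0.0833333 → 18 → s, 0.4518/0.0416667 → 10 → k; chars sk.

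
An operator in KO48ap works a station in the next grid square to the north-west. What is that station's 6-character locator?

Longitude subsquare a = 0; −1 → -1, wraps to 23 = x, carry into square.
Longitude square 4; −1 → 3.
Latitude subsquare p = 15; +1 → 16 = q.

KO38xq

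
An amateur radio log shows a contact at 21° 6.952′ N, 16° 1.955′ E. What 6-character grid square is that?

Add 180° to longitude and 90° to latitude: 196.0326, 111.1159.
Field: 196.0326/20 → 9 → J, 111.1159/10 → 11 → L; chars JL.
Square: 16.0326/2 → 8, 1.1159/1 → 1; chars 81.
Subsquare: 0.0326/0.0833333 → 0 → a, 0.1159/0.0416667 → 2 → c; chars ac.

JL81ac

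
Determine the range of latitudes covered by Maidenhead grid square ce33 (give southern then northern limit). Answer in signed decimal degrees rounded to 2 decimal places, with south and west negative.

Field C=2, E=4: +2·20° lon, +4·10° lat → SW at lon -140°, lat -50°.
Square 3, 3: +3·2° lon, +3·1° lat → SW at lon -134°, lat -47°.
Cell spans 2° lon × 1° lat.
south -47.00, north -46.00.

-47.00, -46.00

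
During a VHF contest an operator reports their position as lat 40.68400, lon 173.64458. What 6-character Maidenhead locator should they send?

RN60tq

Shift to the Maidenhead origin (180°W, 90°S): lon 353.6446, lat 130.6840.
Field: 353.6446/20 → 17 → R, 130.6840/10 → 13 → N; chars RN.
Square: 13.6446/2 → 6, 0.6840/1 → 0; chars 60.
Subsquare: 1.6446/0.0833333 → 19 → t, 0.6840/0.0416667 → 16 → q; chars tq.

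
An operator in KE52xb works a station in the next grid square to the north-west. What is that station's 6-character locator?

KE52wc

Longitude subsquare x = 23; −1 → 22 = w.
Latitude subsquare b = 1; +1 → 2 = c.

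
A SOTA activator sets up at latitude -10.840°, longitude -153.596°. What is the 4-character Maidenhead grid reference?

Shift to the Maidenhead origin (180°W, 90°S): lon 26.40, lat 79.16.
Field (20°×10°, letters A–R): 26.40/20 → 1 → B, 79.16/10 → 7 → H; chars BH.
Square (2°×1°, digits 0–9): 6.40/2 → 3, 9.16/1 → 9; chars 39.

BH39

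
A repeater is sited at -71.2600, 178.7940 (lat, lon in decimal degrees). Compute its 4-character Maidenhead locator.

RB98

Add 180° to longitude and 90° to latitude: 358.79, 18.74.
Field (20°×10°, letters A–R): lon ⌊358.79/20⌋ = 17 → R; lat ⌊18.74/10⌋ = 1 → B.
Square (2°×1°, digits 0–9): lon ⌊18.79/2⌋ = 9; lat ⌊8.74/1⌋ = 8.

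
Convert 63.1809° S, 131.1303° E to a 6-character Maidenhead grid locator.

PC56nt

Offset from 180°W / 90°S: lon 311.1303°, lat 26.8191°.
Field (20°×10°, letters A–R): 311.1303/20 → 15 → P, 26.8191/10 → 2 → C; chars PC.
Square (2°×1°, digits 0–9): 11.1303/2 → 5, 6.8191/1 → 6; chars 56.
Subsquare (5′×2.5′, letters a–x): 1.1303/0.0833333 → 13 → n, 0.8191/0.0416667 → 19 → t; chars nt.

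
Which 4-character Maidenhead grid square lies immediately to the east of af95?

BF05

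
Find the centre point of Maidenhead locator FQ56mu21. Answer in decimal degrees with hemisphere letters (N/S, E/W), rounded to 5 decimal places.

76.83958° N, 68.97917° W

Field F=5, Q=16: +5·20° lon, +16·10° lat → SW at lon -80°, lat 70°.
Square 5, 6: +5·2° lon, +6·1° lat → SW at lon -70°, lat 76°.
Subsquare m=12, u=20: +12·0.0833333° lon, +20·0.0416667° lat → SW at lon -69°, lat 76.8333°.
Extended square 2, 1: +2·0.00833333° lon, +1·0.00416667° lat → SW at lon -68.9833°, lat 76.8375°.
Cell spans 0.00833333° lon × 0.00416667° lat. Centre is SW corner plus half of each.
latitude 76.83958° N, longitude 68.97917° W.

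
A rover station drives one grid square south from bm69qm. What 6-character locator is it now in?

Latitude subsquare m = 12; −1 → 11 = l.
The longitude characters are unchanged.

BM69ql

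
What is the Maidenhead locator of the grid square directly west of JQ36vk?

JQ36uk

Longitude subsquare v = 21; −1 → 20 = u.
The latitude characters are unchanged.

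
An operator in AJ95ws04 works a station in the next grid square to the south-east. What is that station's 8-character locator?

AJ95ws13

Longitude extended square 0; +1 → 1.
Latitude extended square 4; −1 → 3.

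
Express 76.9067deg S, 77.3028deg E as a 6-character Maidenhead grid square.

Add 180° to longitude and 90° to latitude: 257.3028, 13.0933.
Field: 257.3028/20 → 12 → M, 13.0933/10 → 1 → B; chars MB.
Square: 17.3028/2 → 8, 3.0933/1 → 3; chars 83.
Subsquare: 1.3028/0.0833333 → 15 → p, 0.0933/0.0416667 → 2 → c; chars pc.

MB83pc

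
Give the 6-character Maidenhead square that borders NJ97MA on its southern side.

Latitude subsquare a = 0; −1 → -1, wraps to 23 = x, carry into square.
Latitude square 7; −1 → 6.
The longitude characters are unchanged.

NJ96mx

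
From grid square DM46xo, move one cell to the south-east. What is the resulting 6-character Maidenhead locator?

Longitude subsquare x = 23; +1 → 24, wraps to 0 = a, carry into square.
Longitude square 4; +1 → 5.
Latitude subsquare o = 14; −1 → 13 = n.

DM56an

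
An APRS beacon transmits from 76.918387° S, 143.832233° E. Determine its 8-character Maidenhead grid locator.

QB13vb99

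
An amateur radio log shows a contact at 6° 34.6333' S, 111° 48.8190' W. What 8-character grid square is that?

DI43ck21

Offset from 180°W / 90°S: lon 68.18635°, lat 83.42278°.
Field (20°×10°, letters A–R): 68.18635/20 → 3 → D, 83.42278/10 → 8 → I; chars DI.
Square (2°×1°, digits 0–9): 8.18635/2 → 4, 3.42278/1 → 3; chars 43.
Subsquare (5′×2.5′, letters a–x): 0.18635/0.0833333 → 2 → c, 0.42278/0.0416667 → 10 → k; chars ck.
Extended square (30″×15″, digits 0–9): 0.01968/0.00833333 → 2, 0.00611/0.00416667 → 1; chars 21.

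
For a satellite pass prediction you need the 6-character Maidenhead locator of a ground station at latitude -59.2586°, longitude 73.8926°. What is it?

Offset from 180°W / 90°S: lon 253.8926°, lat 30.7414°.
Field: lon ⌊253.8926/20⌋ = 12 → M; lat ⌊30.7414/10⌋ = 3 → D.
Square: lon ⌊13.8926/2⌋ = 6; lat ⌊0.7414/1⌋ = 0.
Subsquare: lon ⌊1.8926/0.0833333⌋ = 22 → w; lat ⌊0.7414/0.0416667⌋ = 17 → r.

MD60wr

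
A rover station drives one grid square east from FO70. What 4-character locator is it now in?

FO80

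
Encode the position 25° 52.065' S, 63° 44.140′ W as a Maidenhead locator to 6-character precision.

FG84dd

Shift to the Maidenhead origin (180°W, 90°S): lon 116.2643, lat 64.1322.
Field: lon ⌊116.2643/20⌋ = 5 → F; lat ⌊64.1322/10⌋ = 6 → G.
Square: lon ⌊16.2643/2⌋ = 8; lat ⌊4.1322/1⌋ = 4.
Subsquare: lon ⌊0.2643/0.0833333⌋ = 3 → d; lat ⌊0.1322/0.0416667⌋ = 3 → d.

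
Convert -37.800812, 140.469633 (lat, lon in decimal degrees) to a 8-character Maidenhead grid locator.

QF02fe67

Add 180° to longitude and 90° to latitude: 320.46963, 52.19919.
Field (20°×10°, letters A–R): 320.46963/20 → 16 → Q, 52.19919/10 → 5 → F; chars QF.
Square (2°×1°, digits 0–9): 0.46963/2 → 0, 2.19919/1 → 2; chars 02.
Subsquare (5′×2.5′, letters a–x): 0.46963/0.0833333 → 5 → f, 0.19919/0.0416667 → 4 → e; chars fe.
Extended square (30″×15″, digits 0–9): 0.05297/0.00833333 → 6, 0.03252/0.00416667 → 7; chars 67.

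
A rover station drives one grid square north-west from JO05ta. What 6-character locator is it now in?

JO05sb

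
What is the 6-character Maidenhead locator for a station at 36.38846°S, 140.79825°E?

QF03jo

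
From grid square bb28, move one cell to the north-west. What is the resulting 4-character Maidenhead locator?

BB19

Longitude square 2; −1 → 1.
Latitude square 8; +1 → 9.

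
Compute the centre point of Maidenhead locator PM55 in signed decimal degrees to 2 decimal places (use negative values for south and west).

35.50, 131.00

Field P=15, M=12: +15·20° lon, +12·10° lat → SW at lon 120°, lat 30°.
Square 5, 5: +5·2° lon, +5·1° lat → SW at lon 130°, lat 35°.
Cell spans 2° lon × 1° lat. Centre is SW corner plus half of each.
latitude 35.50, longitude 131.00.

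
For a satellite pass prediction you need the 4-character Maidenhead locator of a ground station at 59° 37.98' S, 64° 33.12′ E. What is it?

Shift to the Maidenhead origin (180°W, 90°S): lon 244.55, lat 30.37.
Field (20°×10°, letters A–R): 244.55/20 → 12 → M, 30.37/10 → 3 → D; chars MD.
Square (2°×1°, digits 0–9): 4.55/2 → 2, 0.37/1 → 0; chars 20.

MD20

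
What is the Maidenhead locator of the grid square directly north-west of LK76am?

Longitude subsquare a = 0; −1 → -1, wraps to 23 = x, carry into square.
Longitude square 7; −1 → 6.
Latitude subsquare m = 12; +1 → 13 = n.

LK66xn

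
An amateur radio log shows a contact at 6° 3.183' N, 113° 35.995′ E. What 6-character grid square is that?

Shift to the Maidenhead origin (180°W, 90°S): lon 293.5999, lat 96.0530.
Field: lon ⌊293.5999/20⌋ = 14 → O; lat ⌊96.0530/10⌋ = 9 → J.
Square: lon ⌊13.5999/2⌋ = 6; lat ⌊6.0530/1⌋ = 6.
Subsquare: lon ⌊1.5999/0.0833333⌋ = 19 → t; lat ⌊0.0530/0.0416667⌋ = 1 → b.

OJ66tb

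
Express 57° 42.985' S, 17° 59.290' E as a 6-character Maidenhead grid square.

JD82xg

Shift to the Maidenhead origin (180°W, 90°S): lon 197.9882, lat 32.2836.
Field: 197.9882/20 → 9 → J, 32.2836/10 → 3 → D; chars JD.
Square: 17.9882/2 → 8, 2.2836/1 → 2; chars 82.
Subsquare: 1.9882/0.0833333 → 23 → x, 0.2836/0.0416667 → 6 → g; chars xg.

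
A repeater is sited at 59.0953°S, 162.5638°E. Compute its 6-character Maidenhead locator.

RD10gv

Shift to the Maidenhead origin (180°W, 90°S): lon 342.5638, lat 30.9047.
Field: 342.5638/20 → 17 → R, 30.9047/10 → 3 → D; chars RD.
Square: 2.5638/2 → 1, 0.9047/1 → 0; chars 10.
Subsquare: 0.5638/0.0833333 → 6 → g, 0.9047/0.0416667 → 21 → v; chars gv.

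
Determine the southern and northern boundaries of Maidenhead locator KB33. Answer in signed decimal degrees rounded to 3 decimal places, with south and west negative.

-77.000, -76.000

Field K=10, B=1: +10·20° lon, +1·10° lat → SW at lon 20°, lat -80°.
Square 3, 3: +3·2° lon, +3·1° lat → SW at lon 26°, lat -77°.
Cell spans 2° lon × 1° lat.
south -77.000, north -76.000.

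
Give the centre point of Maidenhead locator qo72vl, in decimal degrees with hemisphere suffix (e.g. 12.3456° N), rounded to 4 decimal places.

52.4792° N, 155.7917° E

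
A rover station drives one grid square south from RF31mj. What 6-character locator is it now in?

Latitude subsquare j = 9; −1 → 8 = i.
The longitude characters are unchanged.

RF31mi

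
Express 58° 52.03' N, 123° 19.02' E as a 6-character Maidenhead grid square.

PO18pu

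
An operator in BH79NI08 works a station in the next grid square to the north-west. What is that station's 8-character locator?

Longitude extended square 0; −1 → -1, wraps to 9, carry into subsquare.
Longitude subsquare n = 13; −1 → 12 = m.
Latitude extended square 8; +1 → 9.

BH79mi99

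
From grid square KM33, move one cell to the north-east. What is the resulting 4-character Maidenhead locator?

Longitude square 3; +1 → 4.
Latitude square 3; +1 → 4.

KM44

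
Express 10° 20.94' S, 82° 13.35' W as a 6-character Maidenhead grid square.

Add 180° to longitude and 90° to latitude: 97.7775, 79.6510.
Field: 97.7775/20 → 4 → E, 79.6510/10 → 7 → H; chars EH.
Square: 17.7775/2 → 8, 9.6510/1 → 9; chars 89.
Subsquare: 1.7775/0.0833333 → 21 → v, 0.6510/0.0416667 → 15 → p; chars vp.

EH89vp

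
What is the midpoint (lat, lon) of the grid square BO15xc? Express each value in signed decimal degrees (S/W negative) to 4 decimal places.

Field B=1, O=14: +1·20° lon, +14·10° lat → SW at lon -160°, lat 50°.
Square 1, 5: +1·2° lon, +5·1° lat → SW at lon -158°, lat 55°.
Subsquare x=23, c=2: +23·0.0833333° lon, +2·0.0416667° lat → SW at lon -156.083°, lat 55.0833°.
Cell spans 0.0833333° lon × 0.0416667° lat. Centre is SW corner plus half of each.
latitude 55.1042, longitude -156.0417.

55.1042, -156.0417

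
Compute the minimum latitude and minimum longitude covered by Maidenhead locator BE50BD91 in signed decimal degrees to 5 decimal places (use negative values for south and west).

-49.87083, -149.84167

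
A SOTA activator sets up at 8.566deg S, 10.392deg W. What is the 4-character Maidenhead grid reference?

II41

Add 180° to longitude and 90° to latitude: 169.61, 81.43.
Field: 169.61/20 → 8 → I, 81.43/10 → 8 → I; chars II.
Square: 9.61/2 → 4, 1.43/1 → 1; chars 41.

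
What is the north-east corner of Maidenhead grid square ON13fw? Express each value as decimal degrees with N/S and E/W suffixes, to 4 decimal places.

43.9583° N, 102.5000° E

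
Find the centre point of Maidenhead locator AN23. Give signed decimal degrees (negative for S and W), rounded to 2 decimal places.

43.50, -175.00

Field A=0, N=13: +0·20° lon, +13·10° lat → SW at lon -180°, lat 40°.
Square 2, 3: +2·2° lon, +3·1° lat → SW at lon -176°, lat 43°.
Cell spans 2° lon × 1° lat. Centre is SW corner plus half of each.
latitude 43.50, longitude -175.00.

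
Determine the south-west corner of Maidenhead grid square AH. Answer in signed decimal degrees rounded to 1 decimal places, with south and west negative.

Field A=0, H=7: +0·20° lon, +7·10° lat → SW at lon -180°, lat -20°.
latitude -20.0, longitude -180.0.

-20.0, -180.0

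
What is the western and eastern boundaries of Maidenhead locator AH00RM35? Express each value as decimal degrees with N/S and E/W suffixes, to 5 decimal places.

178.55833° W, 178.55000° W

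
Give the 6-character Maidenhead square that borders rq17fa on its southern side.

Latitude subsquare a = 0; −1 → -1, wraps to 23 = x, carry into square.
Latitude square 7; −1 → 6.
The longitude characters are unchanged.

RQ16fx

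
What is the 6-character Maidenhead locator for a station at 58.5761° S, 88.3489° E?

ND41ek

Add 180° to longitude and 90° to latitude: 268.3489, 31.4239.
Field (20°×10°, letters A–R): lon ⌊268.3489/20⌋ = 13 → N; lat ⌊31.4239/10⌋ = 3 → D.
Square (2°×1°, digits 0–9): lon ⌊8.3489/2⌋ = 4; lat ⌊1.4239/1⌋ = 1.
Subsquare (5′×2.5′, letters a–x): lon ⌊0.3489/0.0833333⌋ = 4 → e; lat ⌊0.4239/0.0416667⌋ = 10 → k.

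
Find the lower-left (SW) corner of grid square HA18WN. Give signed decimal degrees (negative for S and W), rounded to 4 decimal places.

Field H=7, A=0: +7·20° lon, +0·10° lat → SW at lon -40°, lat -90°.
Square 1, 8: +1·2° lon, +8·1° lat → SW at lon -38°, lat -82°.
Subsquare w=22, n=13: +22·0.0833333° lon, +13·0.0416667° lat → SW at lon -36.1667°, lat -81.4583°.
latitude -81.4583, longitude -36.1667.

-81.4583, -36.1667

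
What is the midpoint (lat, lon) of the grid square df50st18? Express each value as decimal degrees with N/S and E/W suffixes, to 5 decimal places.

Field D=3, F=5: +3·20° lon, +5·10° lat → SW at lon -120°, lat -40°.
Square 5, 0: +5·2° lon, +0·1° lat → SW at lon -110°, lat -40°.
Subsquare s=18, t=19: +18·0.0833333° lon, +19·0.0416667° lat → SW at lon -108.5°, lat -39.2083°.
Extended square 1, 8: +1·0.00833333° lon, +8·0.00416667° lat → SW at lon -108.492°, lat -39.175°.
Cell spans 0.00833333° lon × 0.00416667° lat. Centre is SW corner plus half of each.
latitude 39.17292° S, longitude 108.48750° W.

39.17292° S, 108.48750° W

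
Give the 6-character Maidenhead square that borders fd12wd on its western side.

FD12vd

Longitude subsquare w = 22; −1 → 21 = v.
The latitude characters are unchanged.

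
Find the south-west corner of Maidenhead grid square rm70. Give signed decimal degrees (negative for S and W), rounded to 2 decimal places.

30.00, 174.00

Field R=17, M=12: +17·20° lon, +12·10° lat → SW at lon 160°, lat 30°.
Square 7, 0: +7·2° lon, +0·1° lat → SW at lon 174°, lat 30°.
latitude 30.00, longitude 174.00.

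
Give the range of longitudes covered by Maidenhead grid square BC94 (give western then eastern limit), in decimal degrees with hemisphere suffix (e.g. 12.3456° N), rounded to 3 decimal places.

142.000° W, 140.000° W

Field B=1, C=2: +1·20° lon, +2·10° lat → SW at lon -160°, lat -70°.
Square 9, 4: +9·2° lon, +4·1° lat → SW at lon -142°, lat -66°.
Cell spans 2° lon × 1° lat.
west 142.000° W, east 140.000° W.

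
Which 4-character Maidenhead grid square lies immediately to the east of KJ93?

LJ03

Longitude square 9; +1 → 10, wraps to 0, carry into field.
Longitude field K = 10; +1 → 11 = L.
The latitude characters are unchanged.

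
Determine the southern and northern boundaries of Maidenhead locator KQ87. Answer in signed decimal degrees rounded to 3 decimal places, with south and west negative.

77.000, 78.000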